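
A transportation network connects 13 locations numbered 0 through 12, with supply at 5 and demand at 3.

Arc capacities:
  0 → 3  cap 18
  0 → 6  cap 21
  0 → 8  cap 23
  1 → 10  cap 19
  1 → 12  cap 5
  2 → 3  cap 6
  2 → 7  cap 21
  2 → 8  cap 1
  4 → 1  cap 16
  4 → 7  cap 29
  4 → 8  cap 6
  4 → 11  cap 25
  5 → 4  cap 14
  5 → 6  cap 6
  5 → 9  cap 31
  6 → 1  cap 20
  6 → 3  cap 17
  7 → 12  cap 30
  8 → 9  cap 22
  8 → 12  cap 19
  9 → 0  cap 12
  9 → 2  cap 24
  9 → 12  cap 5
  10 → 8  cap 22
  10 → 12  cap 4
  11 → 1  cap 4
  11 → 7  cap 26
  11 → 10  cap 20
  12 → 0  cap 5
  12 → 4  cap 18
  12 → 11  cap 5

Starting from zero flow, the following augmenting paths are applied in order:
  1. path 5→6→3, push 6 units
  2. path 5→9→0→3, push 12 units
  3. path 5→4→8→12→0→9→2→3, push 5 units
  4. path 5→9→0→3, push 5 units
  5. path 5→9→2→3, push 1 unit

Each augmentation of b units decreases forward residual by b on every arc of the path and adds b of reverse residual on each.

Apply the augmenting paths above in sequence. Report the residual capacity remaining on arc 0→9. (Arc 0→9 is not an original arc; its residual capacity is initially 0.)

after path 1 (5→6→3, push 6): res(0,9)=0
after path 2 (5→9→0→3, push 12): res(0,9)=12
after path 3 (5→4→8→12→0→9→2→3, push 5): res(0,9)=7
after path 4 (5→9→0→3, push 5): res(0,9)=12
after path 5 (5→9→2→3, push 1): res(0,9)=12

Residual capacity of (0,9): 12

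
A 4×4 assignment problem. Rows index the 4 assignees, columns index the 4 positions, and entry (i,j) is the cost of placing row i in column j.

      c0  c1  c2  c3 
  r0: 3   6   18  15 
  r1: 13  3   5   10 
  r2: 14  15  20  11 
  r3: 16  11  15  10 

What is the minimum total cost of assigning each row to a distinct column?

Minimum assignment cost: 30

optimal assignment: row0→col0 (cost 3), row1→col2 (cost 5), row2→col3 (cost 11), row3→col1 (cost 11)
total = 3 + 5 + 11 + 11 = 30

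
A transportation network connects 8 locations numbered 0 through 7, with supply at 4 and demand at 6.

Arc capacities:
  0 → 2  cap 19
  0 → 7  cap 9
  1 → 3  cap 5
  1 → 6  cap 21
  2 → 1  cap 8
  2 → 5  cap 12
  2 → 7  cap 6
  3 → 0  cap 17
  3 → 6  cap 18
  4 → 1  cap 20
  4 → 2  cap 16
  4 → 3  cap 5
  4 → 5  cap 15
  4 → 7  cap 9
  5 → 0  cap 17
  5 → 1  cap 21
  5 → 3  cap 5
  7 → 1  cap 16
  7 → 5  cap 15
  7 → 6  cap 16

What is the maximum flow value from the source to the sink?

augment #1: 4→1→6 bottleneck 20, total now 20
augment #2: 4→3→6 bottleneck 5, total now 25
augment #3: 4→7→6 bottleneck 9, total now 34
augment #4: 4→2→1→6 bottleneck 1, total now 35
augment #5: 4→2→7→6 bottleneck 6, total now 41
augment #6: 4→5→3→6 bottleneck 5, total now 46
augment #7: 4→2→1→3→6 bottleneck 5, total now 51
augment #8: 4→5→0→7→6 bottleneck 1, total now 52

Maximum flow value: 52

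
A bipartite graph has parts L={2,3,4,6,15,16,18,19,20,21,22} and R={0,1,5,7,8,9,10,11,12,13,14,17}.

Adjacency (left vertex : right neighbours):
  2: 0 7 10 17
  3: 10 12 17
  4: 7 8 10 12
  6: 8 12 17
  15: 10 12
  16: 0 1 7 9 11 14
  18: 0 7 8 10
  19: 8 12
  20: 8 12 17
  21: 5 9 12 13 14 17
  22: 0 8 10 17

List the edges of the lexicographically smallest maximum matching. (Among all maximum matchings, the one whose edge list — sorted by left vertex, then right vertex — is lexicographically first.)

Lex-smallest maximum matching: {(2,0), (3,10), (4,7), (6,8), (15,12), (16,1), (20,17), (21,5)}

|M| = 8 (so the lex-smallest maximum matching has 8 edges)
process left vertices in ascending order; for each, take the smallest-labelled available neighbour that still permits 8 edges overall, or leave it unmatched if none does
lex-smallest matching: {2-0, 3-10, 4-7, 6-8, 15-12, 16-1, 20-17, 21-5}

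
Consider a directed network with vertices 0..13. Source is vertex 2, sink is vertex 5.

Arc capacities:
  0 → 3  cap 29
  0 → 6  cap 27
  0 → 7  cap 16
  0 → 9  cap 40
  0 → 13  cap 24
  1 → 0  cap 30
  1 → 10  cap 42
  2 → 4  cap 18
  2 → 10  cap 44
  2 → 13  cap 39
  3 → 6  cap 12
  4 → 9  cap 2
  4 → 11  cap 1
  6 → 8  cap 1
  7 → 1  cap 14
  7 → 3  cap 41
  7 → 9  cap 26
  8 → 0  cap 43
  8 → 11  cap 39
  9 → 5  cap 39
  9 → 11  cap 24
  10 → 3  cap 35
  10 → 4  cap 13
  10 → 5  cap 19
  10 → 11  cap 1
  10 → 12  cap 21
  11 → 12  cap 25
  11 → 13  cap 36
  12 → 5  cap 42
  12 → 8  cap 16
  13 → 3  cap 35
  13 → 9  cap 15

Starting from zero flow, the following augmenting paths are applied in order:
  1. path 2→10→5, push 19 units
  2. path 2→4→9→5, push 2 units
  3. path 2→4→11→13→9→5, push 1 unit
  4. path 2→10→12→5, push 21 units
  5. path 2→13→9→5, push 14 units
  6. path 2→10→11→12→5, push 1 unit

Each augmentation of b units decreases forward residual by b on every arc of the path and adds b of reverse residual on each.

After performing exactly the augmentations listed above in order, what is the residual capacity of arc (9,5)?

Residual capacity of (9,5): 22

after path 1 (2→10→5, push 19): res(9,5)=39
after path 2 (2→4→9→5, push 2): res(9,5)=37
after path 3 (2→4→11→13→9→5, push 1): res(9,5)=36
after path 4 (2→10→12→5, push 21): res(9,5)=36
after path 5 (2→13→9→5, push 14): res(9,5)=22
after path 6 (2→10→11→12→5, push 1): res(9,5)=22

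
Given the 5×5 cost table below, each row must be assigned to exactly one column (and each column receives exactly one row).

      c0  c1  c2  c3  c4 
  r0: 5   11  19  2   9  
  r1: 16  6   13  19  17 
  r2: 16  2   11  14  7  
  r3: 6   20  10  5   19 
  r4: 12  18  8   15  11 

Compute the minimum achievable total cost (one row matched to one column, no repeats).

optimal assignment: row0→col3 (cost 2), row1→col1 (cost 6), row2→col4 (cost 7), row3→col0 (cost 6), row4→col2 (cost 8)
total = 2 + 6 + 7 + 6 + 8 = 29

Minimum assignment cost: 29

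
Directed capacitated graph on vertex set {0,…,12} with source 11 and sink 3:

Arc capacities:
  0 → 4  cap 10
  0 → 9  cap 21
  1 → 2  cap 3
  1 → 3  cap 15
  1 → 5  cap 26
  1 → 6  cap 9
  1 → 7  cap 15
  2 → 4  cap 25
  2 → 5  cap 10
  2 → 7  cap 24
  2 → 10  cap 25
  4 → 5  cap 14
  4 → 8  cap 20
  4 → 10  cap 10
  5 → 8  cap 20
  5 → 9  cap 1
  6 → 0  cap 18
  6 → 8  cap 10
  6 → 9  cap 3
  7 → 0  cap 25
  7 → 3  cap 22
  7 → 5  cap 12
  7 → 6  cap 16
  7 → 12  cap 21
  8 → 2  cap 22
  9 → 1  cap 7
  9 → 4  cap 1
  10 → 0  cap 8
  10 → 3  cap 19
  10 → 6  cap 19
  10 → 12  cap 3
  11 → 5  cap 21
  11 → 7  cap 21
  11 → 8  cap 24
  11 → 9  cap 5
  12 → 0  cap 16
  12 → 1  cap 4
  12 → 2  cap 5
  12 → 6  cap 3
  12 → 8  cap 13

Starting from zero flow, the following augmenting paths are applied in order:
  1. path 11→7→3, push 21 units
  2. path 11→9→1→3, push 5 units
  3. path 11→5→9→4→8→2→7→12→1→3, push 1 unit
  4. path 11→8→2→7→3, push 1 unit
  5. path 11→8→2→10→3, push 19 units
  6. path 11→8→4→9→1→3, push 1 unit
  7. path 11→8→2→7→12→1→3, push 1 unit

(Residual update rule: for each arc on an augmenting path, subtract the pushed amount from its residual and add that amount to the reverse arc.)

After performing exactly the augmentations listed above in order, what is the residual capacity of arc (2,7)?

after path 1 (11→7→3, push 21): res(2,7)=24
after path 2 (11→9→1→3, push 5): res(2,7)=24
after path 3 (11→5→9→4→8→2→7→12→1→3, push 1): res(2,7)=23
after path 4 (11→8→2→7→3, push 1): res(2,7)=22
after path 5 (11→8→2→10→3, push 19): res(2,7)=22
after path 6 (11→8→4→9→1→3, push 1): res(2,7)=22
after path 7 (11→8→2→7→12→1→3, push 1): res(2,7)=21

Residual capacity of (2,7): 21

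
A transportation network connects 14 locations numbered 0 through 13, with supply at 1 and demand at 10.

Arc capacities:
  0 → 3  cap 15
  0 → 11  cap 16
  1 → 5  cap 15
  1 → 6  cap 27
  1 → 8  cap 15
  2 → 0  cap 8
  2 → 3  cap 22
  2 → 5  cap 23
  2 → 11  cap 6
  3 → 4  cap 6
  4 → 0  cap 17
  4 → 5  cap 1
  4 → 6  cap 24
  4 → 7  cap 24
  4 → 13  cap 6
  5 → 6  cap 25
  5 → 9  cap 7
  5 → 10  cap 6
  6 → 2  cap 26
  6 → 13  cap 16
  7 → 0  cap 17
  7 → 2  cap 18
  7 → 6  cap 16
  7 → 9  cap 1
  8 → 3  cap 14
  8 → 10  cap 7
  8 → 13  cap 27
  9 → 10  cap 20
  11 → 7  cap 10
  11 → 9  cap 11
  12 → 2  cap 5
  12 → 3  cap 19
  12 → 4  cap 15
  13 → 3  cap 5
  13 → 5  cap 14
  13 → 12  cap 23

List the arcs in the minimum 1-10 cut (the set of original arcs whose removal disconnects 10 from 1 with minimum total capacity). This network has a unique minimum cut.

augment #1: 1→5→10 push 6
augment #2: 1→8→10 push 7
augment #3: 1→5→9→10 push 7
augment #4: 1→6→2→11→9→10 push 6
augment #5: 1→6→2→0→11→9→10 push 5
augment #6: 1→8→3→4→7→9→10 push 1
max flow = 32; residual-reachable set from 1 gives S-side
cut edges (S→T): {(5,9), (5,10), (7,9), (8,10), (11,9)} total cap 32

Min-cut arcs: {(5,9), (5,10), (7,9), (8,10), (11,9)} (total capacity 32)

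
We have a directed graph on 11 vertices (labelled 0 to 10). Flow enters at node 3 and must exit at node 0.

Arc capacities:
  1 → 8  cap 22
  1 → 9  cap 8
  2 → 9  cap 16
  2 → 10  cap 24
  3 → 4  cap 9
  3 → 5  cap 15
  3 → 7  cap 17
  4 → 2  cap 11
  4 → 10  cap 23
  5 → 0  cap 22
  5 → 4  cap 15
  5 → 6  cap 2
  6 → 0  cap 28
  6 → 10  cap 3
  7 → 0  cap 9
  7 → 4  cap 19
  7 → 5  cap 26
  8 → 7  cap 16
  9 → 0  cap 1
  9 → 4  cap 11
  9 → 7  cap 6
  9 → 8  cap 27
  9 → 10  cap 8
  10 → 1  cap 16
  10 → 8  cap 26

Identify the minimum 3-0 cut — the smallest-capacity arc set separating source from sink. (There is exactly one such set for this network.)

Min-cut arcs: {(5,0), (5,6), (7,0), (9,0)} (total capacity 34)

augment #1: 3→5→0 push 15
augment #2: 3→7→0 push 9
augment #3: 3→7→5→0 push 7
augment #4: 3→4→2→9→0 push 1
augment #5: 3→7→5→6→0 push 1
augment #6: 3→4→2→9→7→5→6→0 push 1
max flow = 34; residual-reachable set from 3 gives S-side
cut edges (S→T): {(5,0), (5,6), (7,0), (9,0)} total cap 34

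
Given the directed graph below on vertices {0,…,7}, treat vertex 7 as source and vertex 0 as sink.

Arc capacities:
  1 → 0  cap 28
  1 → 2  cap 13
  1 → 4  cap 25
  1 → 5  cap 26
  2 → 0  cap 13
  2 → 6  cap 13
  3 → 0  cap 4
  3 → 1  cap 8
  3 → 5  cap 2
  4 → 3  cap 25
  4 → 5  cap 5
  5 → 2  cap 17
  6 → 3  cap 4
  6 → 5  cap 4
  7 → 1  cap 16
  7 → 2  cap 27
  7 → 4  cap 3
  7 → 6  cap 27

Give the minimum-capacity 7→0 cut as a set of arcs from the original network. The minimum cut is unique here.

Min-cut arcs: {(2,0), (6,3), (7,1), (7,4)} (total capacity 36)

augment #1: 7→1→0 push 16
augment #2: 7→2→0 push 13
augment #3: 7→4→3→0 push 3
augment #4: 7→6→3→0 push 1
augment #5: 7→6→3→1→0 push 3
max flow = 36; residual-reachable set from 7 gives S-side
cut edges (S→T): {(2,0), (6,3), (7,1), (7,4)} total cap 36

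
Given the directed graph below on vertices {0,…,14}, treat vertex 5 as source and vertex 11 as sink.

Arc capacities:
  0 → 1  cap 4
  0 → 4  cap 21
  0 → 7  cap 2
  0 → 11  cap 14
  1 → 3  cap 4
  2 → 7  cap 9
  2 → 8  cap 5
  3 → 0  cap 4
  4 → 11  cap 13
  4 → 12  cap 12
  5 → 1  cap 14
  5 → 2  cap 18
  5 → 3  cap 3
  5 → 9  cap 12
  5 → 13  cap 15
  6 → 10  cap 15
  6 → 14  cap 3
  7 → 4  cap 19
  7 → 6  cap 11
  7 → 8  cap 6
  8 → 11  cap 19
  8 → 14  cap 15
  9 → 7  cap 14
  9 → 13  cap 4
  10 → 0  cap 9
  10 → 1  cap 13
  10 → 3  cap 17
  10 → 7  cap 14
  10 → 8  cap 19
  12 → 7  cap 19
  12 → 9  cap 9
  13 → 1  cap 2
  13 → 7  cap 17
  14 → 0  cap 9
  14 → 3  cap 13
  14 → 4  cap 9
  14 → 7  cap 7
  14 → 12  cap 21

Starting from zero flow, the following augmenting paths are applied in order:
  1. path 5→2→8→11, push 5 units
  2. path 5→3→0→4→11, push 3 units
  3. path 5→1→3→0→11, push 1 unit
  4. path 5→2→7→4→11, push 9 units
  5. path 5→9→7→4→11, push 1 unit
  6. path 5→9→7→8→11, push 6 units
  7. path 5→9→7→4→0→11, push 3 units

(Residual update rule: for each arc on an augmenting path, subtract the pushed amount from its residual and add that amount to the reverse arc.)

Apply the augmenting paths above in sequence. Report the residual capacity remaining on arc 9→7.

after path 1 (5→2→8→11, push 5): res(9,7)=14
after path 2 (5→3→0→4→11, push 3): res(9,7)=14
after path 3 (5→1→3→0→11, push 1): res(9,7)=14
after path 4 (5→2→7→4→11, push 9): res(9,7)=14
after path 5 (5→9→7→4→11, push 1): res(9,7)=13
after path 6 (5→9→7→8→11, push 6): res(9,7)=7
after path 7 (5→9→7→4→0→11, push 3): res(9,7)=4

Residual capacity of (9,7): 4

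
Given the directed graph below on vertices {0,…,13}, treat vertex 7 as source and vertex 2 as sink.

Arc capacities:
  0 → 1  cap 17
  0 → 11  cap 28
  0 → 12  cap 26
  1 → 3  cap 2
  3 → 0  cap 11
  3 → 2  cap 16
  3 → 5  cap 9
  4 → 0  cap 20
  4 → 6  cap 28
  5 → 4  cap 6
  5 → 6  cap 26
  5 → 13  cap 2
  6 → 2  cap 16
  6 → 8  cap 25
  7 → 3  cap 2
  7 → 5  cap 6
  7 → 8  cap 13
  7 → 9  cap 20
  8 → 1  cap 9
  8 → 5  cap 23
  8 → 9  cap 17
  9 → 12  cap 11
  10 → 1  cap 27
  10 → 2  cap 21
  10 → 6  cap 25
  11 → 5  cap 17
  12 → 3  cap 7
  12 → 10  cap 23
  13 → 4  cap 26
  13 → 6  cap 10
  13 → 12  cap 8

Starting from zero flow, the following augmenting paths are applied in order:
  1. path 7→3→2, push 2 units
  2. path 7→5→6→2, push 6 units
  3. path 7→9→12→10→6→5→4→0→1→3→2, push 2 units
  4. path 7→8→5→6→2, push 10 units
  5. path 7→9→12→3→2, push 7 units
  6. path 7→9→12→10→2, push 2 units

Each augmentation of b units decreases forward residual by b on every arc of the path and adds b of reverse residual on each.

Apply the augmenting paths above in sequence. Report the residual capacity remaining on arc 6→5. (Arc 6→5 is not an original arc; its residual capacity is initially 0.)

Residual capacity of (6,5): 14

after path 1 (7→3→2, push 2): res(6,5)=0
after path 2 (7→5→6→2, push 6): res(6,5)=6
after path 3 (7→9→12→10→6→5→4→0→1→3→2, push 2): res(6,5)=4
after path 4 (7→8→5→6→2, push 10): res(6,5)=14
after path 5 (7→9→12→3→2, push 7): res(6,5)=14
after path 6 (7→9→12→10→2, push 2): res(6,5)=14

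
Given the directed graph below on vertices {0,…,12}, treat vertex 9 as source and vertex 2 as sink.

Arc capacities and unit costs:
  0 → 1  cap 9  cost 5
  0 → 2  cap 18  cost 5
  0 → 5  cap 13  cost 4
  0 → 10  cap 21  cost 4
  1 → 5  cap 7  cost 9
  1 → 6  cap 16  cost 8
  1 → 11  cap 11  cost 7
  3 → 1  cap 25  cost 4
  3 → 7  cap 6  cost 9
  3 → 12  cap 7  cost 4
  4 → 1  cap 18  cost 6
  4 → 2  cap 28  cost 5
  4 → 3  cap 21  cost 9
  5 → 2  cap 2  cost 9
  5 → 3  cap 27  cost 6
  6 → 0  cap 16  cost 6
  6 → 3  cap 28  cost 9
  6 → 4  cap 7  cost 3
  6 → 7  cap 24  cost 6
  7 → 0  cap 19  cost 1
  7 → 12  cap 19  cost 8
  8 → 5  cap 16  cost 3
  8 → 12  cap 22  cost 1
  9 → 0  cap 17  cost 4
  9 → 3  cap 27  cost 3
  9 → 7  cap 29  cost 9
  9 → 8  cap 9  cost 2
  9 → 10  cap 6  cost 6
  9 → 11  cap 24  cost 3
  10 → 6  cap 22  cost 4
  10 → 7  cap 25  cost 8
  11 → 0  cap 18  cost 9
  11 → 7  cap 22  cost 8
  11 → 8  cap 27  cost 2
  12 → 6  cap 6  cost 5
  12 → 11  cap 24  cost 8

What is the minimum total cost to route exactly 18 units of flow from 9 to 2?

Minimum cost for 18 units: 167

shortest-cost path #1: 9→0→2 push 17 @ unit cost 9 (adds 153)
shortest-cost path #2: 9→8→5→2 push 1 @ unit cost 14 (adds 14)
total cost = 167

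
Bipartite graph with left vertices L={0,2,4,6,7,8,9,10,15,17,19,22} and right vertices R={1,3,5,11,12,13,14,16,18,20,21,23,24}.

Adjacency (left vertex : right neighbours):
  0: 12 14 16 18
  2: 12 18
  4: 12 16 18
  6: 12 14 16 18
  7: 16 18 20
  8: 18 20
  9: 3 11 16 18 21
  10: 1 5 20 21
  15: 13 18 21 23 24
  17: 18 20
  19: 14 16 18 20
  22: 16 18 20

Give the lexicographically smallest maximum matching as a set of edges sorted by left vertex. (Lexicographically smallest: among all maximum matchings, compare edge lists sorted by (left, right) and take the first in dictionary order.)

Lex-smallest maximum matching: {(0,12), (2,18), (4,16), (6,14), (7,20), (9,3), (10,1), (15,13)}

|M| = 8 (so the lex-smallest maximum matching has 8 edges)
process left vertices in ascending order; for each, take the smallest-labelled available neighbour that still permits 8 edges overall, or leave it unmatched if none does
lex-smallest matching: {0-12, 2-18, 4-16, 6-14, 7-20, 9-3, 10-1, 15-13}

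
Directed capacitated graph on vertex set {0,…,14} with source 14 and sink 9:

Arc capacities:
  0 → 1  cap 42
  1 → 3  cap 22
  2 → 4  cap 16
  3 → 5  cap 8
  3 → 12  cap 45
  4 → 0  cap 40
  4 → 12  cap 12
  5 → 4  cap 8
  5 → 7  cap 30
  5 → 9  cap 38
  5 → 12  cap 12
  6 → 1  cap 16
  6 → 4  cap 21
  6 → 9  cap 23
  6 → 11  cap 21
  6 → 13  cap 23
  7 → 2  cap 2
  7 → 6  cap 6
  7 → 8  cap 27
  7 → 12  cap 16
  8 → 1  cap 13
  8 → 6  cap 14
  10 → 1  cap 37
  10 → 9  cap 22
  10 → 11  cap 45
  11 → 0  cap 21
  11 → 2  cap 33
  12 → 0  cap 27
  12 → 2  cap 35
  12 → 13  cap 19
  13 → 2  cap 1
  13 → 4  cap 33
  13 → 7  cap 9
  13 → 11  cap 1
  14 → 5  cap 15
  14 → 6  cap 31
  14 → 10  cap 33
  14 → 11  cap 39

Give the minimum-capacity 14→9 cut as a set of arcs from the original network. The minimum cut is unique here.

augment #1: 14→5→9 push 15
augment #2: 14→6→9 push 23
augment #3: 14→10→9 push 22
augment #4: 14→6→1→3→5→9 push 8
max flow = 68; residual-reachable set from 14 gives S-side
cut edges (S→T): {(3,5), (6,9), (10,9), (14,5)} total cap 68

Min-cut arcs: {(3,5), (6,9), (10,9), (14,5)} (total capacity 68)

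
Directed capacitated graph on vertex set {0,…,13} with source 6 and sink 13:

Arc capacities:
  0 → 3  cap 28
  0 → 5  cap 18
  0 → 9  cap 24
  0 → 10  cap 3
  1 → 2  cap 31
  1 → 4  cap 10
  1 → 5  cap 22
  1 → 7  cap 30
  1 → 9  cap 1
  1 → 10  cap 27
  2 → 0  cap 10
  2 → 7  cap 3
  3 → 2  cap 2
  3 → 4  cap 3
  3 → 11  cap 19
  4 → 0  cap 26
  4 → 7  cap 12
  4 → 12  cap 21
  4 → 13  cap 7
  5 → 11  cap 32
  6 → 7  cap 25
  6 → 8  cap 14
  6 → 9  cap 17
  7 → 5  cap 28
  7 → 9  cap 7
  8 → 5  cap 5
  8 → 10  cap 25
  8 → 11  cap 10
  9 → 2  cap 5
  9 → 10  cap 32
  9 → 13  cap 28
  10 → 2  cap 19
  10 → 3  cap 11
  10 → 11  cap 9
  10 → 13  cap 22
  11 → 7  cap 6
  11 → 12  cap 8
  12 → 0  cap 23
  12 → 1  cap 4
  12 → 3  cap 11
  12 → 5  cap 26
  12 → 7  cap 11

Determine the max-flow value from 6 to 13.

Maximum flow value: 46

augment #1: 6→9→13 bottleneck 17, total now 17
augment #2: 6→7→9→13 bottleneck 7, total now 24
augment #3: 6→8→10→13 bottleneck 14, total now 38
augment #4: 6→7→5→11→12→0→9→13 bottleneck 4, total now 42
augment #5: 6→7→5→11→12→0→10→13 bottleneck 3, total now 45
augment #6: 6→7→5→11→12→1→4→13 bottleneck 1, total now 46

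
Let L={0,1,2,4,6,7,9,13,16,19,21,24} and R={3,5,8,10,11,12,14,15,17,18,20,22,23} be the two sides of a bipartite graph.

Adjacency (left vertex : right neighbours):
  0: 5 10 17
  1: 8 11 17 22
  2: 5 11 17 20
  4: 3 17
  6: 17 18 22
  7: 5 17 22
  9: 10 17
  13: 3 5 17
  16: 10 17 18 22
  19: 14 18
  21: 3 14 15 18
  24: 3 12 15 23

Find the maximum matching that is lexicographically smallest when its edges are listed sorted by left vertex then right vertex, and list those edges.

Lex-smallest maximum matching: {(0,5), (1,8), (2,11), (4,3), (6,17), (7,22), (9,10), (16,18), (19,14), (21,15), (24,12)}

|M| = 11 (so the lex-smallest maximum matching has 11 edges)
process left vertices in ascending order; for each, take the smallest-labelled available neighbour that still permits 11 edges overall, or leave it unmatched if none does
lex-smallest matching: {0-5, 1-8, 2-11, 4-3, 6-17, 7-22, 9-10, 16-18, 19-14, 21-15, 24-12}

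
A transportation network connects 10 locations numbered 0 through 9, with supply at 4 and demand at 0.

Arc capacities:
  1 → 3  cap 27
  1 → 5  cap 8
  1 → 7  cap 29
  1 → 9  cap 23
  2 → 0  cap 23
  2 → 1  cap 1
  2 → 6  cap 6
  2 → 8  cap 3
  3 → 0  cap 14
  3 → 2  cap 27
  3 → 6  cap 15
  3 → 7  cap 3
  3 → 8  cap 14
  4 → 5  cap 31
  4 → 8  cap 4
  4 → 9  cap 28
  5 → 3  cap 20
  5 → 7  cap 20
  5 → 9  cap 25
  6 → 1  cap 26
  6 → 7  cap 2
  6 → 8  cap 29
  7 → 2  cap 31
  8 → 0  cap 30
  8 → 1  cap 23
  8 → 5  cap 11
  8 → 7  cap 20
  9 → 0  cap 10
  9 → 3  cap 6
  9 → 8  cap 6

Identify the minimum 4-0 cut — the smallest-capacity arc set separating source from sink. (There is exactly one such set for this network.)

augment #1: 4→8→0 push 4
augment #2: 4→9→0 push 10
augment #3: 4→5→3→0 push 14
augment #4: 4→9→8→0 push 6
augment #5: 4→5→3→2→0 push 6
augment #6: 4→5→7→2→0 push 11
augment #7: 4→9→3→2→0 push 6
max flow = 57; residual-reachable set from 4 gives S-side
cut edges (S→T): {(4,5), (4,8), (9,0), (9,3), (9,8)} total cap 57

Min-cut arcs: {(4,5), (4,8), (9,0), (9,3), (9,8)} (total capacity 57)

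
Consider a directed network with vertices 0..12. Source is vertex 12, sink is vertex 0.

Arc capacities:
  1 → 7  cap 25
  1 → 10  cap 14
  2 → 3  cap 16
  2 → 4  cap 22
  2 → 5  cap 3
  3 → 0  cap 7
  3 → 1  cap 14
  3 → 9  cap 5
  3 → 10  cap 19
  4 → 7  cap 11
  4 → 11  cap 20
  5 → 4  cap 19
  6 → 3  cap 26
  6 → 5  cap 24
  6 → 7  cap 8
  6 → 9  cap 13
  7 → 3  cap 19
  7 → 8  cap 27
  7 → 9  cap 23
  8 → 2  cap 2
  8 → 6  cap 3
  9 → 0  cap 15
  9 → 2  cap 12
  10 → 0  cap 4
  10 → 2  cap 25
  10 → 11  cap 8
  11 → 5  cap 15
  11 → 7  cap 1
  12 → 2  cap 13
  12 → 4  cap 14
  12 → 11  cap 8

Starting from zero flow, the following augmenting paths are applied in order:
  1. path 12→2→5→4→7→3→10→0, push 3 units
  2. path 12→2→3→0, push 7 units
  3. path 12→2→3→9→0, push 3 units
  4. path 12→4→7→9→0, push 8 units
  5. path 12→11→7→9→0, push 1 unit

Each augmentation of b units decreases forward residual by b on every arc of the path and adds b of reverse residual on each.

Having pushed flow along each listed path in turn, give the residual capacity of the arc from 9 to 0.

after path 1 (12→2→5→4→7→3→10→0, push 3): res(9,0)=15
after path 2 (12→2→3→0, push 7): res(9,0)=15
after path 3 (12→2→3→9→0, push 3): res(9,0)=12
after path 4 (12→4→7→9→0, push 8): res(9,0)=4
after path 5 (12→11→7→9→0, push 1): res(9,0)=3

Residual capacity of (9,0): 3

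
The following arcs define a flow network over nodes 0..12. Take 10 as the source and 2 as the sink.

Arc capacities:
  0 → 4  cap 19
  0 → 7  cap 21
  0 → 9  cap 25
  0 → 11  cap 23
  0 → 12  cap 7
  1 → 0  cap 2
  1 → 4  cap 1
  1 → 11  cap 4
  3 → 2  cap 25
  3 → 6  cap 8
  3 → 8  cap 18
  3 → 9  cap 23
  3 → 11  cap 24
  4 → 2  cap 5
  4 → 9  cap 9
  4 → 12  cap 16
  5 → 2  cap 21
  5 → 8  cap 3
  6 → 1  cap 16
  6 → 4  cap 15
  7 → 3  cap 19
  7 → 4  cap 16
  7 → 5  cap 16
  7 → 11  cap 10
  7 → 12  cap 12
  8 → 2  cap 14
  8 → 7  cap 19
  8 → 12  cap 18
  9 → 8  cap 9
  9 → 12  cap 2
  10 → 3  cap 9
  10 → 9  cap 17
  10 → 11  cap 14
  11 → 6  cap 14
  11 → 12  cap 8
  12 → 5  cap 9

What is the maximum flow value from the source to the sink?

Maximum flow value: 34

augment #1: 10→3→2 bottleneck 9, total now 9
augment #2: 10→9→8→2 bottleneck 9, total now 18
augment #3: 10→9→12→5→2 bottleneck 2, total now 20
augment #4: 10→11→6→4→2 bottleneck 5, total now 25
augment #5: 10→11→12→5→2 bottleneck 7, total now 32
augment #6: 10→11→6→1→0→7→3→2 bottleneck 2, total now 34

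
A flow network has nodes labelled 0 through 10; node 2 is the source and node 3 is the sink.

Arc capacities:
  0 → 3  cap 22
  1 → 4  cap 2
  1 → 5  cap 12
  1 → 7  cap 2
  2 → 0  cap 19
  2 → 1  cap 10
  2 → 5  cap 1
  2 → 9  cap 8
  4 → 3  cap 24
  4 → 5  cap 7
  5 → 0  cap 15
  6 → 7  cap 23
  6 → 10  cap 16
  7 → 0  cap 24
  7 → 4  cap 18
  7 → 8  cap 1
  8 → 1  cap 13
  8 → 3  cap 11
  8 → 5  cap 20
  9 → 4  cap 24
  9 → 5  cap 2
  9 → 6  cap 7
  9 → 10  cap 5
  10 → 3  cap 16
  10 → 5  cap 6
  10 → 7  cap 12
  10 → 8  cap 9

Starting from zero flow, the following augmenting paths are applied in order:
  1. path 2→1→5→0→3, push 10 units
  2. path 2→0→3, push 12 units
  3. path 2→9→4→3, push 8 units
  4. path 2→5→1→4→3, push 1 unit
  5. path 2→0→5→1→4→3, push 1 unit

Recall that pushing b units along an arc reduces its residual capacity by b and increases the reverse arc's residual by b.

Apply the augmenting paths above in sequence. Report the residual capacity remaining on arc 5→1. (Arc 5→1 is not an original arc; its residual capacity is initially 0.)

after path 1 (2→1→5→0→3, push 10): res(5,1)=10
after path 2 (2→0→3, push 12): res(5,1)=10
after path 3 (2→9→4→3, push 8): res(5,1)=10
after path 4 (2→5→1→4→3, push 1): res(5,1)=9
after path 5 (2→0→5→1→4→3, push 1): res(5,1)=8

Residual capacity of (5,1): 8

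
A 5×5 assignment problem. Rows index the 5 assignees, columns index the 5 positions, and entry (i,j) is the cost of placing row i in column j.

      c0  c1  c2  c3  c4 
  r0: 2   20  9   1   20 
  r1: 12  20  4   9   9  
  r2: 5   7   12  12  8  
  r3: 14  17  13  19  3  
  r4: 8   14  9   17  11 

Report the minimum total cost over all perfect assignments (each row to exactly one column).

Minimum assignment cost: 23

optimal assignment: row0→col3 (cost 1), row1→col2 (cost 4), row2→col1 (cost 7), row3→col4 (cost 3), row4→col0 (cost 8)
total = 1 + 4 + 7 + 3 + 8 = 23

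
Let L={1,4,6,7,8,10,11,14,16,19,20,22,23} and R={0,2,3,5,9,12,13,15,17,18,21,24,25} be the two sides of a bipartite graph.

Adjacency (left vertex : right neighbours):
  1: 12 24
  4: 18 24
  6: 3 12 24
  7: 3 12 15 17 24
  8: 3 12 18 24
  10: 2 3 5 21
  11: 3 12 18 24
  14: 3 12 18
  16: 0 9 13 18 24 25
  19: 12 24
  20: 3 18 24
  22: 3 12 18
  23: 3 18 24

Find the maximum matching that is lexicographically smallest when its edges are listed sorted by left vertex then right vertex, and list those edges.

|M| = 7 (so the lex-smallest maximum matching has 7 edges)
process left vertices in ascending order; for each, take the smallest-labelled available neighbour that still permits 7 edges overall, or leave it unmatched if none does
lex-smallest matching: {1-12, 4-18, 6-3, 7-15, 8-24, 10-2, 16-0}

Lex-smallest maximum matching: {(1,12), (4,18), (6,3), (7,15), (8,24), (10,2), (16,0)}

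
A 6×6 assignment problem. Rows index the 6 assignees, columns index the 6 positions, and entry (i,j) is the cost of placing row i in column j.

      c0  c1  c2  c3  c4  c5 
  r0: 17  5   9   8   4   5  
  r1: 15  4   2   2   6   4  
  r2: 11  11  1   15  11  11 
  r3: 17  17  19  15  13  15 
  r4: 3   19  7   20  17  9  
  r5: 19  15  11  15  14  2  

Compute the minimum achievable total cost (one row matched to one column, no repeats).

Minimum assignment cost: 26

optimal assignment: row0→col1 (cost 5), row1→col3 (cost 2), row2→col2 (cost 1), row3→col4 (cost 13), row4→col0 (cost 3), row5→col5 (cost 2)
total = 5 + 2 + 1 + 13 + 3 + 2 = 26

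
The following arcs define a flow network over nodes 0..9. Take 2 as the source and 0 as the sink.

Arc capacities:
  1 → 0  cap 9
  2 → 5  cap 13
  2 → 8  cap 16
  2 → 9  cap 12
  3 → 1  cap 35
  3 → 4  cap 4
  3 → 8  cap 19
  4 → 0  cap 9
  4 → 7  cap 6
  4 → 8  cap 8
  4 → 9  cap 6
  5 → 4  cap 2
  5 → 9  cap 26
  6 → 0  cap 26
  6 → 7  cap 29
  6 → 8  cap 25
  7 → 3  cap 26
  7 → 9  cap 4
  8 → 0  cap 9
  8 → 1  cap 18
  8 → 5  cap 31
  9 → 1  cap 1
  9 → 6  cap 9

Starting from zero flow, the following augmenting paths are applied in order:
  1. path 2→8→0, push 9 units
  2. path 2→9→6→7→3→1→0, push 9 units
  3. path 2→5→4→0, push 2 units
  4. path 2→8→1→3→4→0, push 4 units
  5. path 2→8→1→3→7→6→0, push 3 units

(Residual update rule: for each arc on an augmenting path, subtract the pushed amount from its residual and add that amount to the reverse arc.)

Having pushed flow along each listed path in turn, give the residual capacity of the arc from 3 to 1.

Residual capacity of (3,1): 33

after path 1 (2→8→0, push 9): res(3,1)=35
after path 2 (2→9→6→7→3→1→0, push 9): res(3,1)=26
after path 3 (2→5→4→0, push 2): res(3,1)=26
after path 4 (2→8→1→3→4→0, push 4): res(3,1)=30
after path 5 (2→8→1→3→7→6→0, push 3): res(3,1)=33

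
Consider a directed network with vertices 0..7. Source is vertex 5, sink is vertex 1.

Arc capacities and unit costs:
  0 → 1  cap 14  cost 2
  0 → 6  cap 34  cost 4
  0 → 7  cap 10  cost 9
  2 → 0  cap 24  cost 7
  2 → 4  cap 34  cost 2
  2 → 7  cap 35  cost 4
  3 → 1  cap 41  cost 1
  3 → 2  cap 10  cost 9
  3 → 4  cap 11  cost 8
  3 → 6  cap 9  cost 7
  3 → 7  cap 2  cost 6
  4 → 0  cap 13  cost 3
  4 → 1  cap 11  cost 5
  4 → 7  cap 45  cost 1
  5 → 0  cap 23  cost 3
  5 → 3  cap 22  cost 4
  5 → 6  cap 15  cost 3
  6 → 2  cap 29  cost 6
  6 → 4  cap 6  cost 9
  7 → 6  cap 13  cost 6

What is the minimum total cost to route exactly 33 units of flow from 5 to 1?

Minimum cost for 33 units: 165

shortest-cost path #1: 5→0→1 push 14 @ unit cost 5 (adds 70)
shortest-cost path #2: 5→3→1 push 19 @ unit cost 5 (adds 95)
total cost = 165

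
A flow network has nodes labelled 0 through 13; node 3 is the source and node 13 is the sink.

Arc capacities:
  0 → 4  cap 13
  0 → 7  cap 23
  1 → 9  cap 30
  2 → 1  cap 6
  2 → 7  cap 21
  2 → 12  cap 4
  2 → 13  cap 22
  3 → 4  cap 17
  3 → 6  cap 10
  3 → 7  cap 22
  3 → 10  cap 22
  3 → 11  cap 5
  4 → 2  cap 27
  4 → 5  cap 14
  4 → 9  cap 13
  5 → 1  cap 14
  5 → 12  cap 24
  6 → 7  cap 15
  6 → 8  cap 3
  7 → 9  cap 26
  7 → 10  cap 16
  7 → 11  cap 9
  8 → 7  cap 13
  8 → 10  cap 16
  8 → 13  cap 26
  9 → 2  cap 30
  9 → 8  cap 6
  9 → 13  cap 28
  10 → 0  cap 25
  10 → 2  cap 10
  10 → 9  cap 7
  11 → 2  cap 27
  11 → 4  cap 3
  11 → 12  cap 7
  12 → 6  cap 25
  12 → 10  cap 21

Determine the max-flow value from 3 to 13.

augment #1: 3→4→2→13 bottleneck 17, total now 17
augment #2: 3→6→8→13 bottleneck 3, total now 20
augment #3: 3→7→9→13 bottleneck 22, total now 42
augment #4: 3→10→2→13 bottleneck 5, total now 47
augment #5: 3→10→9→13 bottleneck 6, total now 53
augment #6: 3→10→9→8→13 bottleneck 1, total now 54
augment #7: 3→6→7→9→8→13 bottleneck 4, total now 58
augment #8: 3→11→4→9→8→13 bottleneck 1, total now 59

Maximum flow value: 59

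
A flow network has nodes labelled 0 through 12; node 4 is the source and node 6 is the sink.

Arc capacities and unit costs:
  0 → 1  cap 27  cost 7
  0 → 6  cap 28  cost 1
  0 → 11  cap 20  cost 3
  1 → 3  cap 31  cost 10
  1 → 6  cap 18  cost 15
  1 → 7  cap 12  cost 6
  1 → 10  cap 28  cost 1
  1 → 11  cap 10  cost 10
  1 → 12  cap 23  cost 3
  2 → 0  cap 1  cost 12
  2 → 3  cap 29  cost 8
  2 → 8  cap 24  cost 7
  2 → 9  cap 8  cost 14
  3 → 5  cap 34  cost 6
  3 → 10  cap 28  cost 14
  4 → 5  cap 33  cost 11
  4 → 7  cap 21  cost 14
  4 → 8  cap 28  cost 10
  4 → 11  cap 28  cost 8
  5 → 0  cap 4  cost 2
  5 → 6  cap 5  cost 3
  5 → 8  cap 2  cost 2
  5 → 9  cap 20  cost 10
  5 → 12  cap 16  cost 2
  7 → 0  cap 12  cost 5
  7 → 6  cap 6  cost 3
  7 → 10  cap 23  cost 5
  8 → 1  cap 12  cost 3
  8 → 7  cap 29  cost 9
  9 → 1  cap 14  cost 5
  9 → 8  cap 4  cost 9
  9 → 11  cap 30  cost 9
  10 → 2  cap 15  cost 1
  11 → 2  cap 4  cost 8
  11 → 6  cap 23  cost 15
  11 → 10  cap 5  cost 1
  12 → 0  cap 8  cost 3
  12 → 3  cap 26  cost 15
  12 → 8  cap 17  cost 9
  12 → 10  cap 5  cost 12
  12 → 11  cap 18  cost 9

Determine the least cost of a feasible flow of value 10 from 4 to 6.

shortest-cost path #1: 4→5→6 push 5 @ unit cost 14 (adds 70)
shortest-cost path #2: 4→5→0→6 push 4 @ unit cost 14 (adds 56)
shortest-cost path #3: 4→7→6 push 1 @ unit cost 17 (adds 17)
total cost = 143

Minimum cost for 10 units: 143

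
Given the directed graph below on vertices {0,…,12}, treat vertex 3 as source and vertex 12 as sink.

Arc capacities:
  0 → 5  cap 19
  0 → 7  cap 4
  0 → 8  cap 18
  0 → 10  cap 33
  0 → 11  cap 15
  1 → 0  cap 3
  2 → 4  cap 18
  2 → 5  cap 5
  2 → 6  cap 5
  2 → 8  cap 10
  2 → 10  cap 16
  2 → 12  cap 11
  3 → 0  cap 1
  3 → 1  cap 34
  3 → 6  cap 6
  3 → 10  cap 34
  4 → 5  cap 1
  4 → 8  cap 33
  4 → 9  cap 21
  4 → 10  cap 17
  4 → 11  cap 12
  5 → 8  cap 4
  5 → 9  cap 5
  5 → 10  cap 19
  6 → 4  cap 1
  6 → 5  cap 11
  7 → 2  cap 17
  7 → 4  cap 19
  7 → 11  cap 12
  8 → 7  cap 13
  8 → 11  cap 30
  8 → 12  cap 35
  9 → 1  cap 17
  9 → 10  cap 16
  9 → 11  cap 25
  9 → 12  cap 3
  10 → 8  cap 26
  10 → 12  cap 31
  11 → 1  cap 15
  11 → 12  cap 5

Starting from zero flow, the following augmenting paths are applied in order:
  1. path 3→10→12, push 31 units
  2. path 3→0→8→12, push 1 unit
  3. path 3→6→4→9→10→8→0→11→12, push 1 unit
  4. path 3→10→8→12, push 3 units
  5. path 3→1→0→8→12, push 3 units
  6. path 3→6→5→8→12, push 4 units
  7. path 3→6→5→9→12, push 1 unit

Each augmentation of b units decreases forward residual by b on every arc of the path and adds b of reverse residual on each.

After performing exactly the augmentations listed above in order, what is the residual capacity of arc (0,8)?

Residual capacity of (0,8): 15

after path 1 (3→10→12, push 31): res(0,8)=18
after path 2 (3→0→8→12, push 1): res(0,8)=17
after path 3 (3→6→4→9→10→8→0→11→12, push 1): res(0,8)=18
after path 4 (3→10→8→12, push 3): res(0,8)=18
after path 5 (3→1→0→8→12, push 3): res(0,8)=15
after path 6 (3→6→5→8→12, push 4): res(0,8)=15
after path 7 (3→6→5→9→12, push 1): res(0,8)=15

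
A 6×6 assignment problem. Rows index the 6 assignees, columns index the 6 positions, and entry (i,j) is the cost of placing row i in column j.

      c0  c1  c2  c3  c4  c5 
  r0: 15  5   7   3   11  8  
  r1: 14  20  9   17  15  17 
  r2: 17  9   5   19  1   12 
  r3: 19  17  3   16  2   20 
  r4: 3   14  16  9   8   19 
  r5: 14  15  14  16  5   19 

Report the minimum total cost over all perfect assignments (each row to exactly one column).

optimal assignment: row0→col3 (cost 3), row1→col5 (cost 17), row2→col1 (cost 9), row3→col2 (cost 3), row4→col0 (cost 3), row5→col4 (cost 5)
total = 3 + 17 + 9 + 3 + 3 + 5 = 40

Minimum assignment cost: 40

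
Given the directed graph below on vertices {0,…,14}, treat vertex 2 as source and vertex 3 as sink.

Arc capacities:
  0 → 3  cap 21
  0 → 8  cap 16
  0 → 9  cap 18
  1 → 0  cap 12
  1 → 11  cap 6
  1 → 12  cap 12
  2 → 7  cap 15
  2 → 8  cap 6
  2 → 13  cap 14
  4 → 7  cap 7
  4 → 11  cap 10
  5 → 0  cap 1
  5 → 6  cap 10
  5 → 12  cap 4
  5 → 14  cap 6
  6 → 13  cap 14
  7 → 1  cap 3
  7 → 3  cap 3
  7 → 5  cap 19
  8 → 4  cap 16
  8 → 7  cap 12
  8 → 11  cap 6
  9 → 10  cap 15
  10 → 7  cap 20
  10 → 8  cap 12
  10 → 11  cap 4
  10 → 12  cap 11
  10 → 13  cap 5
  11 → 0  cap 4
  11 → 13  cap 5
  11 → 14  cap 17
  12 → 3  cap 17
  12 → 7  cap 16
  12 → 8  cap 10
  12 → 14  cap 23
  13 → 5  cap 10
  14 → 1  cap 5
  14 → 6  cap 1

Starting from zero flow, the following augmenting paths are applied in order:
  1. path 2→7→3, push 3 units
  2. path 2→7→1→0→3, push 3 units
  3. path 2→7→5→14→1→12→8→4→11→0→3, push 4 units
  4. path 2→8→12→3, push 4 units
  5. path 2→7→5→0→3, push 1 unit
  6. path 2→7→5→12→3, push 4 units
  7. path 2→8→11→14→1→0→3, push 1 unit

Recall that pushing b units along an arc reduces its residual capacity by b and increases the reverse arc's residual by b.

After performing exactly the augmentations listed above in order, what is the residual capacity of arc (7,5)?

after path 1 (2→7→3, push 3): res(7,5)=19
after path 2 (2→7→1→0→3, push 3): res(7,5)=19
after path 3 (2→7→5→14→1→12→8→4→11→0→3, push 4): res(7,5)=15
after path 4 (2→8→12→3, push 4): res(7,5)=15
after path 5 (2→7→5→0→3, push 1): res(7,5)=14
after path 6 (2→7→5→12→3, push 4): res(7,5)=10
after path 7 (2→8→11→14→1→0→3, push 1): res(7,5)=10

Residual capacity of (7,5): 10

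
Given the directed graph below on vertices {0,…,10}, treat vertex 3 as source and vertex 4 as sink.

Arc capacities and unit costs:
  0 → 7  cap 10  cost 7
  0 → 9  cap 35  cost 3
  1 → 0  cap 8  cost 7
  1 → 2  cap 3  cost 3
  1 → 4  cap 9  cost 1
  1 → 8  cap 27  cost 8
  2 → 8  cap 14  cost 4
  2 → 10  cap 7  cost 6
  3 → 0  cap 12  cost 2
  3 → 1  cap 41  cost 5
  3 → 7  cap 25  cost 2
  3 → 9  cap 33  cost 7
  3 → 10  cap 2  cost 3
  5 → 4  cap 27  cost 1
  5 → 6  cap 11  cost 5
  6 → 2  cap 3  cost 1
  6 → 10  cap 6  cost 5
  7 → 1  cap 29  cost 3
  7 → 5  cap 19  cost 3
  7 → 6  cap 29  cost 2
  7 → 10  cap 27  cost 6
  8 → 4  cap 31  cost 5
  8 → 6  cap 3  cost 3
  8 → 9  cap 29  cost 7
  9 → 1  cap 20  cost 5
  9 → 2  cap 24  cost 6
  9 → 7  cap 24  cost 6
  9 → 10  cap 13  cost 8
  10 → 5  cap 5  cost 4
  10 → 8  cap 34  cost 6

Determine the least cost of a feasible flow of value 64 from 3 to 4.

Minimum cost for 64 units: 766

shortest-cost path #1: 3→1→4 push 9 @ unit cost 6 (adds 54)
shortest-cost path #2: 3→7→5→4 push 19 @ unit cost 6 (adds 114)
shortest-cost path #3: 3→10→5→4 push 2 @ unit cost 8 (adds 16)
shortest-cost path #4: 3→7→10→5→4 push 3 @ unit cost 13 (adds 39)
shortest-cost path #5: 3→7→6→2→8→4 push 3 @ unit cost 14 (adds 42)
shortest-cost path #6: 3→1→2→8→4 push 3 @ unit cost 17 (adds 51)
shortest-cost path #7: 3→1→8→4 push 25 @ unit cost 18 (adds 450)
total cost = 766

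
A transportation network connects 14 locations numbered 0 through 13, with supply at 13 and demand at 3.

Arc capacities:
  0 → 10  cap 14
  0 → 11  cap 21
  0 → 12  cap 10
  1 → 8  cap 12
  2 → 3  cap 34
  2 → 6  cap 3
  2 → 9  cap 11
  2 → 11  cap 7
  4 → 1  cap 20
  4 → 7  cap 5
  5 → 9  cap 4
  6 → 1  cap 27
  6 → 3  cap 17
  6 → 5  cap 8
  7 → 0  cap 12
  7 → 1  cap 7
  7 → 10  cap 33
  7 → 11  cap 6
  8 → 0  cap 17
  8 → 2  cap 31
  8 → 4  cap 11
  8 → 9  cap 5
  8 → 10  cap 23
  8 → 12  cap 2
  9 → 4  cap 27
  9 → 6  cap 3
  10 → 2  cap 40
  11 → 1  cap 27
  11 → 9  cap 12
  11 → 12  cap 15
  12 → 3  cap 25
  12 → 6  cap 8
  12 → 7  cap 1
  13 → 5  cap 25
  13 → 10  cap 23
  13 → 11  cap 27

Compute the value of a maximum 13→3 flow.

augment #1: 13→10→2→3 bottleneck 23, total now 23
augment #2: 13→11→12→3 bottleneck 15, total now 38
augment #3: 13→5→9→6→3 bottleneck 3, total now 41
augment #4: 13→11→1→8→2→3 bottleneck 11, total now 52
augment #5: 13→11→1→8→12→3 bottleneck 1, total now 53
augment #6: 13→5→9→4→7→0→12→3 bottleneck 1, total now 54

Maximum flow value: 54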